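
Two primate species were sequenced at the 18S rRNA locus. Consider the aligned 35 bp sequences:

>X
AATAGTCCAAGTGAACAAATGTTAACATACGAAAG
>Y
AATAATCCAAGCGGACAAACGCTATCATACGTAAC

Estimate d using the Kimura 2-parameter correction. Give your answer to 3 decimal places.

Of 35 sites, 5 differences are transitions and 3 are transversions, so P = 5/35 ≈ 0.142857 and Q = 3/35 ≈ 0.085714.
Under the Kimura two-parameter model, d = −½ ln(1 − 2P − Q) − ¼ ln(1 − 2Q).
1 − 2P − Q = 0.628572, giving −½ ln(0.628572) = 0.232152.
1 − 2Q = 0.828572, giving −¼ ln(0.828572) = 0.047013.
d = 0.232152 + 0.047013 = 0.279165.

0.279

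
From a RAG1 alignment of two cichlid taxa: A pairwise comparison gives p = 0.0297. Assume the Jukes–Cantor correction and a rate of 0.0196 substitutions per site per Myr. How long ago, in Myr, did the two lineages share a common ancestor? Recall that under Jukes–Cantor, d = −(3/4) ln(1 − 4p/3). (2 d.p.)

d = −(3/4) ln(1 − 4p/3) = −0.75 ln(1 − 0.0396) = −0.75 ln(0.9604)
  = −0.75 × (-0.040405) = 0.030304 substitutions/site.
Under a molecular clock d = 2μt, so t = d/(2μ) = 0.030304 / (2 × 0.0196) = 0.77 Myr.

0.77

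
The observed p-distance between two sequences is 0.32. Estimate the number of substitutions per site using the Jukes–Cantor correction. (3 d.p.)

d = −(3/4) ln(1 − 4p/3) = −0.75 ln(1 − 0.426667) = −0.75 ln(0.573333)
  = −0.75 × (-0.556289) = 0.417217 substitutions/site.

0.417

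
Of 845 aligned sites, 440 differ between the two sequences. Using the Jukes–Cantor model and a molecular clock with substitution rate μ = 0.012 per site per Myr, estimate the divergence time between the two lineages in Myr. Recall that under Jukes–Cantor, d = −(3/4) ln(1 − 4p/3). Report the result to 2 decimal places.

37.03

p = 440/845 ≈ 0.52071.
d = −(3/4) ln(1 − 4p/3) = −0.75 ln(1 − 0.69428) = −0.75 ln(0.30572)
  = −0.75 × (-1.185086) = 0.888815 substitutions/site.
Under a molecular clock d = 2μt, so t = d/(2μ) = 0.888815 / (2 × 0.012) = 37.03 Myr.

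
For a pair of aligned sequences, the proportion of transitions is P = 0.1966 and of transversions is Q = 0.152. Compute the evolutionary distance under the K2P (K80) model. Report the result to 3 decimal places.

0.485

Under the Kimura two-parameter model, d = −½ ln(1 − 2P − Q) − ¼ ln(1 − 2Q).
1 − 2P − Q = 0.4548, giving −½ ln(0.4548) = 0.393949.
1 − 2Q = 0.696, giving −¼ ln(0.696) = 0.090601.
d = 0.393949 + 0.090601 = 0.484550.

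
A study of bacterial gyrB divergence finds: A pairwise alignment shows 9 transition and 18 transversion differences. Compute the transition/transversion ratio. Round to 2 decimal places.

R = 9/18 = 0.50.

0.50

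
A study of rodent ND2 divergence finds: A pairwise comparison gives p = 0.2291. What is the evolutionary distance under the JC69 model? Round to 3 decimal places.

0.273

d = −(3/4) ln(1 − 4p/3) = −0.75 ln(1 − 0.305467) = −0.75 ln(0.694533)
  = −0.75 × (-0.364516) = 0.273387 substitutions/site.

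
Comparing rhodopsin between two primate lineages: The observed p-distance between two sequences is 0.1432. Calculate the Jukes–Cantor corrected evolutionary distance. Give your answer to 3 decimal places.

d = −(3/4) ln(1 − 4p/3) = −0.75 ln(1 − 0.190933) = −0.75 ln(0.809067)
  = −0.75 × (-0.211874) = 0.158906 substitutions/site.

0.159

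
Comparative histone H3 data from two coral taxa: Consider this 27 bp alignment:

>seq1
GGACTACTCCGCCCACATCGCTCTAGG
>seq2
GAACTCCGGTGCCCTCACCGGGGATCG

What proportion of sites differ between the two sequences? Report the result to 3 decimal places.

0.481

The sequences differ at 13 of 27 positions.
p = 13/27 = 0.481481… ≈ 0.481 (to 3 d.p.).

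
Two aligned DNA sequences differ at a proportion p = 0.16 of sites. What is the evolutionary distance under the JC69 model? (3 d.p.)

d = −(3/4) ln(1 − 4p/3) = −0.75 ln(1 − 0.213333) = −0.75 ln(0.786667)
  = −0.75 × (-0.239950) = 0.179963 substitutions/site.

0.180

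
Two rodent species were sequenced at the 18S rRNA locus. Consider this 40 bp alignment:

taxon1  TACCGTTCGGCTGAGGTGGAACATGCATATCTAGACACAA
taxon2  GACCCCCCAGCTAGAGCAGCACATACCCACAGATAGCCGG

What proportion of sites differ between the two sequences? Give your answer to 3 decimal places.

0.550

The sequences differ at 22 of 40 positions.
p = 22/40 = 0.550.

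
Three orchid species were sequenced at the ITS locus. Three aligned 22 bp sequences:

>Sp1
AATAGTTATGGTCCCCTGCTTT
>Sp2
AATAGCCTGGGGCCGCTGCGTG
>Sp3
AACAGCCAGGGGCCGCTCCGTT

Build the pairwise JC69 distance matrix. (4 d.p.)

d(Sp1,Sp2) = 0.4975, d(Sp1,Sp3) = 0.4975, d(Sp2,Sp3) = 0.2082

Sp1–Sp2: 8/22 sites differ → p ≈ 0.363636, d = −0.75 ln(1 − 0.484848) = 0.497470 ≈ 0.4975.
Sp1–Sp3: 8/22 sites differ → p ≈ 0.363636, d = −0.75 ln(1 − 0.484848) = 0.497470 ≈ 0.4975.
Sp2–Sp3: 4/22 sites differ → p ≈ 0.181818, d = −0.75 ln(1 − 0.242424) = 0.208224 ≈ 0.2082.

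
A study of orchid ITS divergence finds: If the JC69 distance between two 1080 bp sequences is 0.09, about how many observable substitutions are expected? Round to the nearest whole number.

92

Invert JC69: p = (3/4)(1 − e^(−4d/3)) = 0.75 × (1 − e^(-0.12)) = 0.75 × (1 − 0.886920) = 0.084810.
Expected differing sites = pL ≈ 0.084810 × 1080 = 91.5948 ≈ 92.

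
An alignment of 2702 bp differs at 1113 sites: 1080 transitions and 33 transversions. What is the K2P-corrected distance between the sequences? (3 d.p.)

0.841

P = 1080/2702 ≈ 0.399704 and Q = 33/2702 ≈ 0.012213.
Under the Kimura two-parameter model, d = −½ ln(1 − 2P − Q) − ¼ ln(1 − 2Q).
1 − 2P − Q = 0.188379, giving −½ ln(0.188379) = 0.834650.
1 − 2Q = 0.975574, giving −¼ ln(0.975574) = 0.006182.
d = 0.834650 + 0.006182 = 0.840832.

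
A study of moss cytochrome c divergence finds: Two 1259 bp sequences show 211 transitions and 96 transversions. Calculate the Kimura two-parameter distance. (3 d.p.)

P = 211/1259 ≈ 0.167593 and Q = 96/1259 ≈ 0.076251.
Under the Kimura two-parameter model, d = −½ ln(1 − 2P − Q) − ¼ ln(1 − 2Q).
1 − 2P − Q = 0.588563, giving −½ ln(0.588563) = 0.265036.
1 − 2Q = 0.847498, giving −¼ ln(0.847498) = 0.041367.
d = 0.265036 + 0.041367 = 0.306403.

0.306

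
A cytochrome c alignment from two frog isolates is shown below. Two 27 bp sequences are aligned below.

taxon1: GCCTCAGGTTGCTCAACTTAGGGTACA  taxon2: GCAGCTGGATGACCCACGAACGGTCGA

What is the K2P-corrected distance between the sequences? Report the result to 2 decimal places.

0.75

Of 27 sites, 1 differences are transitions and 11 are transversions, so P = 1/27 ≈ 0.037037 and Q = 11/27 ≈ 0.407407.
Under the Kimura two-parameter model, d = −½ ln(1 − 2P − Q) − ¼ ln(1 − 2Q).
1 − 2P − Q = 0.518519, giving −½ ln(0.518519) = 0.328389.
1 − 2Q = 0.185186, giving −¼ ln(0.185186) = 0.421599.
d = 0.328389 + 0.421599 = 0.749988.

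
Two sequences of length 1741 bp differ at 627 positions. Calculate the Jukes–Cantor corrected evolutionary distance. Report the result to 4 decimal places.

p = 627/1741 ≈ 0.360138.
d = −(3/4) ln(1 − 4p/3) = −0.75 ln(1 − 0.480184) = −0.75 ln(0.519816)
  = −0.75 × (-0.654280) = 0.490710 substitutions/site.

0.4907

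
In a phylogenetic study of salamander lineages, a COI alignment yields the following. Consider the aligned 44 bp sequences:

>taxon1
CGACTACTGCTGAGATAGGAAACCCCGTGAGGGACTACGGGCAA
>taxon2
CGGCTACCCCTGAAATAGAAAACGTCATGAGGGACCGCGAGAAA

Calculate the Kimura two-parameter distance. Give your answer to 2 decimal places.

0.36

Of 44 sites, 9 differences are transitions and 3 are transversions, so P = 9/44 ≈ 0.204545 and Q = 3/44 ≈ 0.068182.
Under the Kimura two-parameter model, d = −½ ln(1 − 2P − Q) − ¼ ln(1 − 2Q).
1 − 2P − Q = 0.522728, giving −½ ln(0.522728) = 0.324347.
1 − 2Q = 0.863636, giving −¼ ln(0.863636) = 0.036651.
d = 0.324347 + 0.036651 = 0.360998.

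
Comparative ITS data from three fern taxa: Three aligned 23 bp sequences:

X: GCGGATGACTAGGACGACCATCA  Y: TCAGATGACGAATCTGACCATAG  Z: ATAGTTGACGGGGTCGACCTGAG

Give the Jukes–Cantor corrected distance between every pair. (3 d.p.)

d(X,Y) = 0.553, d(X,Z) = 0.761, d(Y,Z) = 0.650

X–Y: 9/23 sites differ → p ≈ 0.391304, d = −0.75 ln(1 − 0.521739) = 0.553199 ≈ 0.553.
X–Z: 11/23 sites differ → p ≈ 0.478261, d = −0.75 ln(1 − 0.637681) = 0.761423 ≈ 0.761.
Y–Z: 10/23 sites differ → p ≈ 0.434783, d = −0.75 ln(1 − 0.579711) = 0.650110 ≈ 0.650.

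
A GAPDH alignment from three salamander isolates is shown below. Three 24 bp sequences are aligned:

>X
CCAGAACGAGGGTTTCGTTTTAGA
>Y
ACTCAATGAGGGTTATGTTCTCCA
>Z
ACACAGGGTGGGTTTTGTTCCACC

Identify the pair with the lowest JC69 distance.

X–Y: 9/24 differ, p = 0.375, d = 0.520.
X–Z: 10/24 differ, p = 0.417, d = 0.608.
Y–Z: 8/24 differ, p = 0.333, d = 0.441.
The smallest distance is between Y and Z.

Y and Z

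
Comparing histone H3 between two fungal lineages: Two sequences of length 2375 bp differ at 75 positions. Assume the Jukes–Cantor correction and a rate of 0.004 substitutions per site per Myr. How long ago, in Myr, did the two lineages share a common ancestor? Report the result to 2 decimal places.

4.03

p = 75/2375 ≈ 0.031579.
d = −(3/4) ln(1 − 4p/3) = −0.75 ln(1 − 0.042105) = −0.75 ln(0.957895)
  = −0.75 × (-0.043017) = 0.032263 substitutions/site.
Under a molecular clock d = 2μt, so t = d/(2μ) = 0.032263 / (2 × 0.004) = 4.03 Myr.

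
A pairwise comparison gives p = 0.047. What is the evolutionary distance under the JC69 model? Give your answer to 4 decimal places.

d = −(3/4) ln(1 − 4p/3) = −0.75 ln(1 − 0.062667) = −0.75 ln(0.937333)
  = −0.75 × (-0.064717) = 0.048538 substitutions/site.

0.0485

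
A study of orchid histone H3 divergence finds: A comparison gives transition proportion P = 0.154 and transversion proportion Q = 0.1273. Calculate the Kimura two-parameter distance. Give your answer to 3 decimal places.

Under the Kimura two-parameter model, d = −½ ln(1 − 2P − Q) − ¼ ln(1 − 2Q).
1 − 2P − Q = 0.5647, giving −½ ln(0.5647) = 0.285730.
1 − 2Q = 0.7454, giving −¼ ln(0.7454) = 0.073459.
d = 0.285730 + 0.073459 = 0.359189.

0.359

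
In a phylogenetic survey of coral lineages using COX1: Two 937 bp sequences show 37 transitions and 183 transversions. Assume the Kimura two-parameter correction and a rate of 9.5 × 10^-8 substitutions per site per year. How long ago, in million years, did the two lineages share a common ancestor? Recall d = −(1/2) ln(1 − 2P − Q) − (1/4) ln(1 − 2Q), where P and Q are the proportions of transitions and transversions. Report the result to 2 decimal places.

1.50

P = 37/937 ≈ 0.039488 and Q = 183/937 ≈ 0.195304.
Under the Kimura two-parameter model, d = −½ ln(1 − 2P − Q) − ¼ ln(1 − 2Q).
1 − 2P − Q = 0.72572, giving −½ ln(0.72572) = 0.160296.
1 − 2Q = 0.609392, giving −¼ ln(0.609392) = 0.123823.
d = 0.160296 + 0.123823 = 0.284119.
Under a molecular clock d = 2μt, so t = d/(2μ) = 0.284119 / (2 × 9.5 × 10^-8) = 1.50 million years.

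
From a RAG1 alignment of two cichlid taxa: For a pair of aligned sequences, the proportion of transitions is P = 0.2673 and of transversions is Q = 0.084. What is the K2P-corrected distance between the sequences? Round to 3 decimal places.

0.528

Under the Kimura two-parameter model, d = −½ ln(1 − 2P − Q) − ¼ ln(1 − 2Q).
1 − 2P − Q = 0.3814, giving −½ ln(0.3814) = 0.481953.
1 − 2Q = 0.832, giving −¼ ln(0.832) = 0.045981.
d = 0.481953 + 0.045981 = 0.527934.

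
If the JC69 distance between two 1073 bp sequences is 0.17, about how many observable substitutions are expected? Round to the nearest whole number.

Invert JC69: p = (3/4)(1 − e^(−4d/3)) = 0.75 × (1 − e^(-0.226667)) = 0.75 × (1 − 0.797186) = 0.152111.
Expected differing sites = pL ≈ 0.152111 × 1073 = 163.215103 ≈ 163.

163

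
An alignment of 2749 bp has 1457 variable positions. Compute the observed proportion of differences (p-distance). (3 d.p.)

0.530

p = 1457/2749 = 0.530010… ≈ 0.530 (to 3 d.p.).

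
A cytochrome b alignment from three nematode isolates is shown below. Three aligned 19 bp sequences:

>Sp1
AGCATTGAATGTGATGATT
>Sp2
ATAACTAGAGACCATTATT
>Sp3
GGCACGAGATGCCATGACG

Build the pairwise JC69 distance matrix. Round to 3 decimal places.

d(Sp1,Sp2) = 0.907, d(Sp1,Sp3) = 0.749, d(Sp2,Sp3) = 0.749

Sp1–Sp2: 10/19 sites differ → p ≈ 0.526316, d = −0.75 ln(1 − 0.701755) = 0.907380 ≈ 0.907.
Sp1–Sp3: 9/19 sites differ → p ≈ 0.473684, d = −0.75 ln(1 − 0.631579) = 0.748897 ≈ 0.749.
Sp2–Sp3: 9/19 sites differ → p ≈ 0.473684, d = −0.75 ln(1 − 0.631579) = 0.748897 ≈ 0.749.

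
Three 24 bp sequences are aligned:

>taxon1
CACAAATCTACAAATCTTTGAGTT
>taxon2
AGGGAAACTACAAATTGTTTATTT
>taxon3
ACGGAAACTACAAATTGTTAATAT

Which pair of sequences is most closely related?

taxon2 and taxon3

taxon1–taxon2: 9/24 differ, p = 0.375, d = 0.520.
taxon1–taxon3: 10/24 differ, p = 0.417, d = 0.608.
taxon2–taxon3: 3/24 differ, p = 0.125, d = 0.137.
The smallest distance is between taxon2 and taxon3.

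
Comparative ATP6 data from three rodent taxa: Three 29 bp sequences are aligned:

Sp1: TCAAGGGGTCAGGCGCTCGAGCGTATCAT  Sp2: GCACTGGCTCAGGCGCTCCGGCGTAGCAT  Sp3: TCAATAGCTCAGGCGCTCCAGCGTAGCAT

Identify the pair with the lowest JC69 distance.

Sp2 and Sp3

Sp1–Sp2: 7/29 differ, p = 0.241, d = 0.291.
Sp1–Sp3: 5/29 differ, p = 0.172, d = 0.196.
Sp2–Sp3: 4/29 differ, p = 0.138, d = 0.152.
The smallest distance is between Sp2 and Sp3.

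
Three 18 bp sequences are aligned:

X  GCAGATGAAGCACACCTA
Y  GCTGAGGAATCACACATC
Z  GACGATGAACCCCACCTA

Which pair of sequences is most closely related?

X and Z

X–Y: 5/18 differ, p = 0.278, d = 0.347.
X–Z: 4/18 differ, p = 0.222, d = 0.264.
Y–Z: 7/18 differ, p = 0.389, d = 0.548.
The smallest distance is between X and Z.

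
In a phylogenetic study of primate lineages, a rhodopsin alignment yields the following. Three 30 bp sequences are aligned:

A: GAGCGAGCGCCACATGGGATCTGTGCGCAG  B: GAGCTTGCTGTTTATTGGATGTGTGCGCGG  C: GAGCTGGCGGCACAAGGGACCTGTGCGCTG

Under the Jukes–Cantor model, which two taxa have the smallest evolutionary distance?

A–B: 10/30 differ, p = 0.333, d = 0.441.
A–C: 6/30 differ, p = 0.200, d = 0.233.
B–C: 10/30 differ, p = 0.333, d = 0.441.
The smallest distance is between A and C.

A and C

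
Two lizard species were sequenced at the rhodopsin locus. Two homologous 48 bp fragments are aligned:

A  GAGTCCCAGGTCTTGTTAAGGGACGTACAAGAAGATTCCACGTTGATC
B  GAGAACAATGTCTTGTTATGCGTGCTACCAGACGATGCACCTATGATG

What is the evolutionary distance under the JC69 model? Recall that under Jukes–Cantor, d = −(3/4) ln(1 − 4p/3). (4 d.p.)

The sequences differ at 17 of 48 sites, so p = 17/48 ≈ 0.354167.
d = −(3/4) ln(1 − 4p/3) = −0.75 ln(1 − 0.472223) = −0.75 ln(0.527777)
  = −0.75 × (-0.639081) = 0.479311 substitutions/site.

0.4793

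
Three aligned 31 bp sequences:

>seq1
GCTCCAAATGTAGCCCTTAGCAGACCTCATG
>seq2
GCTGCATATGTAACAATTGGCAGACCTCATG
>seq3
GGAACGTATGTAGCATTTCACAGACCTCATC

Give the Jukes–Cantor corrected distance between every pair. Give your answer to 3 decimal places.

d(seq1,seq2) = 0.224, d(seq1,seq3) = 0.422, d(seq2,seq3) = 0.367

seq1–seq2: 6/31 sites differ → p ≈ 0.193548, d = −0.75 ln(1 − 0.258064) = 0.223869 ≈ 0.224.
seq1–seq3: 10/31 sites differ → p ≈ 0.322581, d = −0.75 ln(1 − 0.430108) = 0.421731 ≈ 0.422.
seq2–seq3: 9/31 sites differ → p ≈ 0.290323, d = −0.75 ln(1 − 0.387097) = 0.367161 ≈ 0.367.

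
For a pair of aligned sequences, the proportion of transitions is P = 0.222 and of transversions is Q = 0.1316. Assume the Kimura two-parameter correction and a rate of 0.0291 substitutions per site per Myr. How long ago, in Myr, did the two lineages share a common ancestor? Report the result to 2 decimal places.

8.68

Under the Kimura two-parameter model, d = −½ ln(1 − 2P − Q) − ¼ ln(1 − 2Q).
1 − 2P − Q = 0.4244, giving −½ ln(0.4244) = 0.428539.
1 − 2Q = 0.7368, giving −¼ ln(0.7368) = 0.076360.
d = 0.428539 + 0.076360 = 0.504899.
Under a molecular clock d = 2μt, so t = d/(2μ) = 0.504899 / (2 × 0.0291) = 8.68 Myr.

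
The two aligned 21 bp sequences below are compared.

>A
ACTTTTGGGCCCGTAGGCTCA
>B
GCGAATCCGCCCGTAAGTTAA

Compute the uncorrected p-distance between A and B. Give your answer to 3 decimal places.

0.429

The sequences differ at 9 of 21 positions (sites 1, 3, 4, 5, 7, 8, 16, 18, 20).
p = 9/21 = 0.428571… ≈ 0.429 (to 3 d.p.).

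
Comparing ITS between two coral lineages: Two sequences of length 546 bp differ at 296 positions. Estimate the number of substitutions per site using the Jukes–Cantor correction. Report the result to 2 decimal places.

p = 296/546 ≈ 0.542125.
d = −(3/4) ln(1 − 4p/3) = −0.75 ln(1 − 0.722833) = −0.75 ln(0.277167)
  = −0.75 × (-1.283135) = 0.962351 substitutions/site.

0.96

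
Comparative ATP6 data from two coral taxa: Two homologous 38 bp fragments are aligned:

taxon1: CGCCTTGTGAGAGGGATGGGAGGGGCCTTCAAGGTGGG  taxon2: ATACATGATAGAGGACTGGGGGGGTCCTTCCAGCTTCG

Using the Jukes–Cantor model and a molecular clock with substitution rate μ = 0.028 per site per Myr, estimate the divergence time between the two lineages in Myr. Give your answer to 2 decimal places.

9.05

The sequences differ at 14 of 38 sites, so p = 14/38 ≈ 0.368421.
d = −(3/4) ln(1 − 4p/3) = −0.75 ln(1 − 0.491228) = −0.75 ln(0.508772)
  = −0.75 × (-0.675755) = 0.506816 substitutions/site.
Under a molecular clock d = 2μt, so t = d/(2μ) = 0.506816 / (2 × 0.028) = 9.05 Myr.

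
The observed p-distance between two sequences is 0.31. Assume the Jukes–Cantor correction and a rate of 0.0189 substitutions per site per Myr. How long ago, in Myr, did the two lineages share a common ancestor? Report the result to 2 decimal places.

d = −(3/4) ln(1 − 4p/3) = −0.75 ln(1 − 0.413333) = −0.75 ln(0.586667)
  = −0.75 × (-0.533298) = 0.399974 substitutions/site.
Under a molecular clock d = 2μt, so t = d/(2μ) = 0.399974 / (2 × 0.0189) = 10.58 Myr.

10.58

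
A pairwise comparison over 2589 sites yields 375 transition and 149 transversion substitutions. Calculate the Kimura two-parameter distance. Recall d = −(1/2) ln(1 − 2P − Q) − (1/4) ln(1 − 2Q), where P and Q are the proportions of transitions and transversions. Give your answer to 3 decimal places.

0.244

P = 375/2589 ≈ 0.144844 and Q = 149/2589 ≈ 0.057551.
Under the Kimura two-parameter model, d = −½ ln(1 − 2P − Q) − ¼ ln(1 − 2Q).
1 − 2P − Q = 0.652761, giving −½ ln(0.652761) = 0.213272.
1 − 2Q = 0.884898, giving −¼ ln(0.884898) = 0.030571.
d = 0.213272 + 0.030571 = 0.243843.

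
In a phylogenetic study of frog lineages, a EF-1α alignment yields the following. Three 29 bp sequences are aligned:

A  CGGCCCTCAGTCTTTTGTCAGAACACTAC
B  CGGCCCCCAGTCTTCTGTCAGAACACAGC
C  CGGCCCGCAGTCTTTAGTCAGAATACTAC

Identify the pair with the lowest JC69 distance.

A and C

A–B: 4/29 differ, p = 0.138, d = 0.152.
A–C: 3/29 differ, p = 0.103, d = 0.111.
B–C: 6/29 differ, p = 0.207, d = 0.242.
The smallest distance is between A and C.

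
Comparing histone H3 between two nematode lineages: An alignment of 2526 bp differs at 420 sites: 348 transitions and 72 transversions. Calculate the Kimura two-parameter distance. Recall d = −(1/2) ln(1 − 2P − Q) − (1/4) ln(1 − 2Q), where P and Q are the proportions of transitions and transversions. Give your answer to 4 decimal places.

P = 348/2526 ≈ 0.137767 and Q = 72/2526 ≈ 0.028504.
Under the Kimura two-parameter model, d = −½ ln(1 − 2P − Q) − ¼ ln(1 − 2Q).
1 − 2P − Q = 0.695962, giving −½ ln(0.695962) = 0.181230.
1 − 2Q = 0.942992, giving −¼ ln(0.942992) = 0.014674.
d = 0.181230 + 0.014674 = 0.195904.

0.1959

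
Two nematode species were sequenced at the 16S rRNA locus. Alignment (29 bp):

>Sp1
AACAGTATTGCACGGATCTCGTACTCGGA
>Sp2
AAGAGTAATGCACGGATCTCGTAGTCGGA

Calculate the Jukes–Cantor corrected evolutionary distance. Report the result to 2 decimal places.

The sequences differ at 3 of 29 sites (3, 8, 24), so p = 3/29 ≈ 0.103448.
d = −(3/4) ln(1 − 4p/3) = −0.75 ln(1 − 0.137931) = −0.75 ln(0.862069)
  = −0.75 × (-0.148420) = 0.111315 substitutions/site.

0.11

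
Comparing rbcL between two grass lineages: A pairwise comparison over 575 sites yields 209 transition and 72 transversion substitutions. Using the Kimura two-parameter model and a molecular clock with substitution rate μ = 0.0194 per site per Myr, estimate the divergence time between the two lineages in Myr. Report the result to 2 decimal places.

26.49

P = 209/575 ≈ 0.363478 and Q = 72/575 ≈ 0.125217.
Under the Kimura two-parameter model, d = −½ ln(1 − 2P − Q) − ¼ ln(1 − 2Q).
1 − 2P − Q = 0.147827, giving −½ ln(0.147827) = 0.955856.
1 − 2Q = 0.749566, giving −¼ ln(0.749566) = 0.072065.
d = 0.955856 + 0.072065 = 1.027921.
Under a molecular clock d = 2μt, so t = d/(2μ) = 1.027921 / (2 × 0.0194) = 26.49 Myr.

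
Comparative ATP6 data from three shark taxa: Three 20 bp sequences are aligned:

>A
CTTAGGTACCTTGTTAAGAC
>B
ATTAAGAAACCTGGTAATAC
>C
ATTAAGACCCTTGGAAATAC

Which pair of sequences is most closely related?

B and C

A–B: 7/20 differ, p = 0.350, d = 0.471.
A–C: 7/20 differ, p = 0.350, d = 0.471.
B–C: 4/20 differ, p = 0.200, d = 0.233.
The smallest distance is between B and C.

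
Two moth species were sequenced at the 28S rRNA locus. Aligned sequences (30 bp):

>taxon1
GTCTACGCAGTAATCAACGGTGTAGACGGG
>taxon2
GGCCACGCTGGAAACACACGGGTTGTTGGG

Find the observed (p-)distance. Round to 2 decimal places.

The sequences differ at 12 of 30 positions.
p = 12/30 = 0.40.

0.40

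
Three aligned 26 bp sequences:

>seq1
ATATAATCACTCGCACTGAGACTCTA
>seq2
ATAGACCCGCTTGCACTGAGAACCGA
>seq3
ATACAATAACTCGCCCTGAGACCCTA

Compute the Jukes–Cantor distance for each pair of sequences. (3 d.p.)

d(seq1,seq2) = 0.396, d(seq1,seq3) = 0.172, d(seq2,seq3) = 0.464

seq1–seq2: 8/26 sites differ → p ≈ 0.307692, d = −0.75 ln(1 − 0.410256) = 0.396050 ≈ 0.396.
seq1–seq3: 4/26 sites differ → p ≈ 0.153846, d = −0.75 ln(1 − 0.205128) = 0.172181 ≈ 0.172.
seq2–seq3: 9/26 sites differ → p ≈ 0.346154, d = −0.75 ln(1 − 0.461539) = 0.464280 ≈ 0.464.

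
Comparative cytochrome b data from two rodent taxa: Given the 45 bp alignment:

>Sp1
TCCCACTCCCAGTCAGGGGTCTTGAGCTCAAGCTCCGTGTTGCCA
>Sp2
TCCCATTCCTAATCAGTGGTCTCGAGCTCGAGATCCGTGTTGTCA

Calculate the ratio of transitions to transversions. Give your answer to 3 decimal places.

Transitions are A↔G and C↔T; transversions are all other mismatches.
Transitions: 6. Transversions: 2.
R = 6/2 = 3.000.

3.000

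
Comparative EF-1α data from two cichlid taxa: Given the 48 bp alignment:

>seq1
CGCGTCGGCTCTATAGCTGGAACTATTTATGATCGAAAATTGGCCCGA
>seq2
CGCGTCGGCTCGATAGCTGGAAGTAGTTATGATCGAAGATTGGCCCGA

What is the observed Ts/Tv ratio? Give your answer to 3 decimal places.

0.333

Transitions are A↔G and C↔T; transversions are all other mismatches.
Transitions: 1. Transversions: 3.
R = 1/3 = 0.333333… ≈ 0.333 (to 3 d.p.).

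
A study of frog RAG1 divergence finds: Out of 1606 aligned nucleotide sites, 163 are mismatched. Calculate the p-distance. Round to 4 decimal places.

p = 163/1606 = 0.101494… ≈ 0.1015 (to 4 d.p.).

0.1015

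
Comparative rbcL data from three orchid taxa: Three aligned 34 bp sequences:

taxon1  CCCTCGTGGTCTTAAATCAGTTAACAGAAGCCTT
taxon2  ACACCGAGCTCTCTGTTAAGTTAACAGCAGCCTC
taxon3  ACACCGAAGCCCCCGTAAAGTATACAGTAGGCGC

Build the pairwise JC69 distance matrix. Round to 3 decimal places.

d(taxon1,taxon2) = 0.477, d(taxon1,taxon3) = 1.025, d(taxon2,taxon3) = 0.423

taxon1–taxon2: 12/34 sites differ → p ≈ 0.352941, d = −0.75 ln(1 − 0.470588) = 0.476991 ≈ 0.477.
taxon1–taxon3: 19/34 sites differ → p ≈ 0.558824, d = −0.75 ln(1 − 0.745099) = 1.025160 ≈ 1.025.
taxon2–taxon3: 11/34 sites differ → p ≈ 0.323529, d = −0.75 ln(1 − 0.431372) = 0.423397 ≈ 0.423.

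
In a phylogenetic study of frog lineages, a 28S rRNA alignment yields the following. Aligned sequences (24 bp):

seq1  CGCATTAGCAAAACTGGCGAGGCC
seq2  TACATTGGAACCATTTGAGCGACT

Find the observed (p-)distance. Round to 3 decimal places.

The sequences differ at 12 of 24 positions.
p = 12/24 = 0.500.

0.500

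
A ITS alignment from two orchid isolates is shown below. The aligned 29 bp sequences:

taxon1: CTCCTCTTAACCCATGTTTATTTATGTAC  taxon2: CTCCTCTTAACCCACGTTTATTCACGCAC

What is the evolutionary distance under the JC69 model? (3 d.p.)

0.152

The sequences differ at 4 of 29 sites (15, 23, 25, 27), so p = 4/29 ≈ 0.137931.
d = −(3/4) ln(1 − 4p/3) = −0.75 ln(1 − 0.183908) = −0.75 ln(0.816092)
  = −0.75 × (-0.203228) = 0.152421 substitutions/site.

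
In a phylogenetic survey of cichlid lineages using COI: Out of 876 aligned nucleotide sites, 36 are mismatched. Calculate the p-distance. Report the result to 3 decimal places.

0.041

p = 36/876 = 0.041095… ≈ 0.041 (to 3 d.p.).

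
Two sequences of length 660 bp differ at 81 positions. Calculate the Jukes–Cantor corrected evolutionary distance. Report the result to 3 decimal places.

p = 81/660 ≈ 0.122727.
d = −(3/4) ln(1 − 4p/3) = −0.75 ln(1 − 0.163636) = −0.75 ln(0.836364)
  = −0.75 × (-0.178691) = 0.134018 substitutions/site.

0.134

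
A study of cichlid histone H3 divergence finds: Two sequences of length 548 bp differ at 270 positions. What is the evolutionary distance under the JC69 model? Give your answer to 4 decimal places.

0.8024

p = 270/548 ≈ 0.492701.
d = −(3/4) ln(1 − 4p/3) = −0.75 ln(1 − 0.656935) = −0.75 ln(0.343065)
  = −0.75 × (-1.069835) = 0.802376 substitutions/site.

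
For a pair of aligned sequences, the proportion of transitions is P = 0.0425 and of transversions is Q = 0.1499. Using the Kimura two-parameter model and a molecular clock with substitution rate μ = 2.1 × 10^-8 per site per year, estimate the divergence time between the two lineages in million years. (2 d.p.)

5.31

Under the Kimura two-parameter model, d = −½ ln(1 − 2P − Q) − ¼ ln(1 − 2Q).
1 − 2P − Q = 0.7651, giving −½ ln(0.7651) = 0.133874.
1 − 2Q = 0.7002, giving −¼ ln(0.7002) = 0.089097.
d = 0.133874 + 0.089097 = 0.222971.
Under a molecular clock d = 2μt, so t = d/(2μ) = 0.222971 / (2 × 2.1 × 10^-8) = 5.31 million years.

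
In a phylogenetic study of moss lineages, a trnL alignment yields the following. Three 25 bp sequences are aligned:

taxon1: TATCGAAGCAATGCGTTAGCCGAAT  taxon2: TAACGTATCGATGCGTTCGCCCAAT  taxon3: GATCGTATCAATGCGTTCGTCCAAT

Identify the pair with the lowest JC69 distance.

taxon1–taxon2: 6/25 differ, p = 0.240, d = 0.289.
taxon1–taxon3: 6/25 differ, p = 0.240, d = 0.289.
taxon2–taxon3: 4/25 differ, p = 0.160, d = 0.180.
The smallest distance is between taxon2 and taxon3.

taxon2 and taxon3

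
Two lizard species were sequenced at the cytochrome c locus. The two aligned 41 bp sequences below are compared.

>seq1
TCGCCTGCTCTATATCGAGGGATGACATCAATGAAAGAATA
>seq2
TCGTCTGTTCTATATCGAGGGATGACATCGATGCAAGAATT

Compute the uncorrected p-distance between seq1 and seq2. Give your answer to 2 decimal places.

The sequences differ at 5 of 41 positions (sites 4, 8, 30, 34, 41).
p = 5/41 = 0.121951… ≈ 0.12 (to 2 d.p.).

0.12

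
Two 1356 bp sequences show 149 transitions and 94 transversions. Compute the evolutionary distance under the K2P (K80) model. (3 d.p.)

0.208

P = 149/1356 ≈ 0.109882 and Q = 94/1356 ≈ 0.069322.
Under the Kimura two-parameter model, d = −½ ln(1 − 2P − Q) − ¼ ln(1 − 2Q).
1 − 2P − Q = 0.710914, giving −½ ln(0.710914) = 0.170602.
1 − 2Q = 0.861356, giving −¼ ln(0.861356) = 0.037312.
d = 0.170602 + 0.037312 = 0.207914.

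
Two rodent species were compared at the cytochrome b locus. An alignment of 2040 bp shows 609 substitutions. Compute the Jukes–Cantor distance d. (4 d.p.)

p = 609/2040 ≈ 0.298529.
d = −(3/4) ln(1 − 4p/3) = −0.75 ln(1 − 0.398039) = −0.75 ln(0.601961)
  = −0.75 × (-0.507563) = 0.380672 substitutions/site.

0.3807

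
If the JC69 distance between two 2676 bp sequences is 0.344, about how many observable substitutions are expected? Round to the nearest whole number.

Invert JC69: p = (3/4)(1 − e^(−4d/3)) = 0.75 × (1 − e^(-0.458667)) = 0.75 × (1 − 0.632126) = 0.275906.
Expected differing sites = pL ≈ 0.275906 × 2676 = 738.324456 ≈ 738.

738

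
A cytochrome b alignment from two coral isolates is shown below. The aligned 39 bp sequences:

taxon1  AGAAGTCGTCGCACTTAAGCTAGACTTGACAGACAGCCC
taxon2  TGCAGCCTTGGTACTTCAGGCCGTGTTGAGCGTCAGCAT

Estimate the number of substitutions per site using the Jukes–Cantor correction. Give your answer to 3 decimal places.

0.653

The sequences differ at 17 of 39 sites, so p = 17/39 ≈ 0.435897.
d = −(3/4) ln(1 − 4p/3) = −0.75 ln(1 − 0.581196) = −0.75 ln(0.418804)
  = −0.75 × (-0.870352) = 0.652764 substitutions/site.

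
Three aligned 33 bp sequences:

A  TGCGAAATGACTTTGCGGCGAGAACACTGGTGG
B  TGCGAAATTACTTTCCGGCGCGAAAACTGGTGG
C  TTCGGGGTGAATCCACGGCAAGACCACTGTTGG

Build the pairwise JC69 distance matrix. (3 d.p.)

d(A,B) = 0.132, d(A,C) = 0.441, d(B,C) = 0.625

A–B: 4/33 sites differ → p ≈ 0.121212, d = −0.75 ln(1 − 0.161616) = 0.132209 ≈ 0.132.
A–C: 11/33 sites differ → p ≈ 0.333333, d = −0.75 ln(1 − 0.444444) = 0.440839 ≈ 0.441.
B–C: 14/33 sites differ → p ≈ 0.424242, d = −0.75 ln(1 − 0.565656) = 0.625439 ≈ 0.625.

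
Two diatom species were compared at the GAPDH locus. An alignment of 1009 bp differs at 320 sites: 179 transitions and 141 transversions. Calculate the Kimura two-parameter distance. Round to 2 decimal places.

P = 179/1009 ≈ 0.177403 and Q = 141/1009 ≈ 0.139742.
Under the Kimura two-parameter model, d = −½ ln(1 − 2P − Q) − ¼ ln(1 − 2Q).
1 − 2P − Q = 0.505452, giving −½ ln(0.505452) = 0.341151.
1 − 2Q = 0.720516, giving −¼ ln(0.720516) = 0.081947.
d = 0.341151 + 0.081947 = 0.423098.

0.42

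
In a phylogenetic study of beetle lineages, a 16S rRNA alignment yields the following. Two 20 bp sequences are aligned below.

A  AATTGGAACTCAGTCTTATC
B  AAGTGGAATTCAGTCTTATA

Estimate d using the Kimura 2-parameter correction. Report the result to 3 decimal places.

0.167

Of 20 sites, 1 differences are transitions and 2 are transversions, so P = 1/20 = 0.05 and Q = 2/20 = 0.1.
Under the Kimura two-parameter model, d = −½ ln(1 − 2P − Q) − ¼ ln(1 − 2Q).
1 − 2P − Q = 0.8, giving −½ ln(0.8) = 0.111572.
1 − 2Q = 0.8, giving −¼ ln(0.8) = 0.055786.
d = 0.111572 + 0.055786 = 0.167358.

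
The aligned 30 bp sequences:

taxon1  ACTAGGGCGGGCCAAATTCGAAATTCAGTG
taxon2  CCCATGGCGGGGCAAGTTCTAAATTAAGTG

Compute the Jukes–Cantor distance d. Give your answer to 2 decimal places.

0.28

The sequences differ at 7 of 30 sites (1, 3, 5, 12, 16, 20, 26), so p = 7/30 ≈ 0.233333.
d = −(3/4) ln(1 − 4p/3) = −0.75 ln(1 − 0.311111) = −0.75 ln(0.688889)
  = −0.75 × (-0.372675) = 0.279506 substitutions/site.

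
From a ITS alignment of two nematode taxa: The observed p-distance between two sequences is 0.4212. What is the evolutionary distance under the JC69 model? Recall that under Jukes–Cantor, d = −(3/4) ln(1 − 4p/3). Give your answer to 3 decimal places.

0.618

d = −(3/4) ln(1 − 4p/3) = −0.75 ln(1 − 0.5616) = −0.75 ln(0.4384)
  = −0.75 × (-0.824624) = 0.618468 substitutions/site.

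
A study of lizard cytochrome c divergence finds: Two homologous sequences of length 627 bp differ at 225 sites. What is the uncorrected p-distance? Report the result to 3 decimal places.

p = 225/627 = 0.358851… ≈ 0.359 (to 3 d.p.).

0.359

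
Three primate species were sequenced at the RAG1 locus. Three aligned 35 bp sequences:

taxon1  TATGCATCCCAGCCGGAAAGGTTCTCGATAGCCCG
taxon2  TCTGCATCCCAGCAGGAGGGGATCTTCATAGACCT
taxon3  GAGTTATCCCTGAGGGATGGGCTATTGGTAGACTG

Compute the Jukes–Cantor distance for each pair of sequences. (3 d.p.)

d(taxon1,taxon2) = 0.315, d(taxon1,taxon3) = 0.635, d(taxon2,taxon3) = 0.635

taxon1–taxon2: 9/35 sites differ → p ≈ 0.257143, d = −0.75 ln(1 − 0.342857) = 0.314890 ≈ 0.315.
taxon1–taxon3: 15/35 sites differ → p ≈ 0.428571, d = −0.75 ln(1 − 0.571428) = 0.635472 ≈ 0.635.
taxon2–taxon3: 15/35 sites differ → p ≈ 0.428571, d = −0.75 ln(1 − 0.571428) = 0.635472 ≈ 0.635.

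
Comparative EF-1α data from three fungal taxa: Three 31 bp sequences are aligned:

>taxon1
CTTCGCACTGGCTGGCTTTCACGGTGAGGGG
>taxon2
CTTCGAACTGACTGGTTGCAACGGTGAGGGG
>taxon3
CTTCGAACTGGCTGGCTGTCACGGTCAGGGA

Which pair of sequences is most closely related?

taxon1–taxon2: 6/31 differ, p = 0.194, d = 0.224.
taxon1–taxon3: 4/31 differ, p = 0.129, d = 0.142.
taxon2–taxon3: 6/31 differ, p = 0.194, d = 0.224.
The smallest distance is between taxon1 and taxon3.

taxon1 and taxon3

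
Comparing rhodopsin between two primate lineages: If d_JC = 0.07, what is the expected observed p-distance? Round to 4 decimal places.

0.0668

p = (3/4)(1 − e^(−4d/3)) = 0.75 × (1 − e^(-0.093333)) = 0.75 × (1 − 0.910890) = 0.066833.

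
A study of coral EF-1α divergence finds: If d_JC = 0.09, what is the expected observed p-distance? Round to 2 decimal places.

0.08

p = (3/4)(1 − e^(−4d/3)) = 0.75 × (1 − e^(-0.12)) = 0.75 × (1 − 0.886920) = 0.084810.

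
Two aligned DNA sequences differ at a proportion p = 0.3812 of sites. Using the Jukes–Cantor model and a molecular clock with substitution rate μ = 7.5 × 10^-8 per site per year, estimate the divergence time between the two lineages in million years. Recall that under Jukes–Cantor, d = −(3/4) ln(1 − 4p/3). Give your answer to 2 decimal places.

3.55

d = −(3/4) ln(1 − 4p/3) = −0.75 ln(1 − 0.508267) = −0.75 ln(0.491733)
  = −0.75 × (-0.709819) = 0.532364 substitutions/site.
Under a molecular clock d = 2μt, so t = d/(2μ) = 0.532364 / (2 × 7.5 × 10^-8) = 3.55 million years.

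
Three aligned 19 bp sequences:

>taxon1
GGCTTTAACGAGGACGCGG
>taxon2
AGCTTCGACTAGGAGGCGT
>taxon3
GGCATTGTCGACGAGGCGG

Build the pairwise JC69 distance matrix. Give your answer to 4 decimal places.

d(taxon1,taxon2) = 0.4099, d(taxon1,taxon3) = 0.3241, d(taxon2,taxon3) = 0.5068

taxon1–taxon2: 6/19 sites differ → p ≈ 0.315789, d = −0.75 ln(1 − 0.421052) = 0.409907 ≈ 0.4099.
taxon1–taxon3: 5/19 sites differ → p ≈ 0.263158, d = −0.75 ln(1 − 0.350877) = 0.324100 ≈ 0.3241.
taxon2–taxon3: 7/19 sites differ → p ≈ 0.368421, d = −0.75 ln(1 − 0.491228) = 0.506816 ≈ 0.5068.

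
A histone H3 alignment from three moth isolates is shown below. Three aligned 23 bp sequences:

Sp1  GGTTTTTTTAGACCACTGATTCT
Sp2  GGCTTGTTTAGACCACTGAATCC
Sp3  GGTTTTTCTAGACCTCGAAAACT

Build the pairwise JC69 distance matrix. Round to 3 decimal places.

d(Sp1,Sp2) = 0.198, d(Sp1,Sp3) = 0.321, d(Sp2,Sp3) = 0.467

Sp1–Sp2: 4/23 sites differ → p ≈ 0.173913, d = −0.75 ln(1 − 0.231884) = 0.197861 ≈ 0.198.
Sp1–Sp3: 6/23 sites differ → p ≈ 0.26087, d = −0.75 ln(1 − 0.347827) = 0.320584 ≈ 0.321.
Sp2–Sp3: 8/23 sites differ → p ≈ 0.347826, d = −0.75 ln(1 − 0.463768) = 0.467391 ≈ 0.467.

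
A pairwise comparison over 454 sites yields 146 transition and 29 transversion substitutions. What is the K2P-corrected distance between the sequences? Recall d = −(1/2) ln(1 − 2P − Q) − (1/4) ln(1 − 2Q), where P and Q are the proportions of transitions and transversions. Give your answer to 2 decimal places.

0.65

P = 146/454 ≈ 0.321586 and Q = 29/454 ≈ 0.063877.
Under the Kimura two-parameter model, d = −½ ln(1 − 2P − Q) − ¼ ln(1 − 2Q).
1 − 2P − Q = 0.292951, giving −½ ln(0.292951) = 0.613875.
1 − 2Q = 0.872246, giving −¼ ln(0.872246) = 0.034171.
d = 0.613875 + 0.034171 = 0.648046.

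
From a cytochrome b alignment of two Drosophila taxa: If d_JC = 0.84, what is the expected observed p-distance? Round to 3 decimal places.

p = (3/4)(1 − e^(−4d/3)) = 0.75 × (1 − e^(-1.12)) = 0.75 × (1 − 0.326280) = 0.505290.

0.505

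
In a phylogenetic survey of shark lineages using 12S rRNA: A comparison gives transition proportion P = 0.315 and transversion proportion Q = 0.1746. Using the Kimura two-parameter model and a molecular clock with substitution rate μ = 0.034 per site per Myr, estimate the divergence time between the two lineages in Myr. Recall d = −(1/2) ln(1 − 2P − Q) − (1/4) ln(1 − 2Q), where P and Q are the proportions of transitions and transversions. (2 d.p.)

13.58

Under the Kimura two-parameter model, d = −½ ln(1 − 2P − Q) − ¼ ln(1 − 2Q).
1 − 2P − Q = 0.1954, giving −½ ln(0.1954) = 0.816353.
1 − 2Q = 0.6508, giving −¼ ln(0.6508) = 0.107388.
d = 0.816353 + 0.107388 = 0.923741.
Under a molecular clock d = 2μt, so t = d/(2μ) = 0.923741 / (2 × 0.034) = 13.58 Myr.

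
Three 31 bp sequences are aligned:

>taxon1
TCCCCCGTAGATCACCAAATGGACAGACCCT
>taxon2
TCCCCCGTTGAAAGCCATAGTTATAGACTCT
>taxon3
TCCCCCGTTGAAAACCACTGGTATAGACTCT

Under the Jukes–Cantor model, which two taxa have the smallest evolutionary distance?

taxon1–taxon2: 10/31 differ, p = 0.323, d = 0.422.
taxon1–taxon3: 9/31 differ, p = 0.290, d = 0.367.
taxon2–taxon3: 4/31 differ, p = 0.129, d = 0.142.
The smallest distance is between taxon2 and taxon3.

taxon2 and taxon3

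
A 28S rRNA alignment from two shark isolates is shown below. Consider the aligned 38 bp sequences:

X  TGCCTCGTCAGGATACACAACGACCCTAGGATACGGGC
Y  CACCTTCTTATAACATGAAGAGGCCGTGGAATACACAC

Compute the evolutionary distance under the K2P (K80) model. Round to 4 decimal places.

Of 38 sites, 14 differences are transitions and 6 are transversions, so P = 14/38 ≈ 0.368421 and Q = 6/38 ≈ 0.157895.
Under the Kimura two-parameter model, d = −½ ln(1 − 2P − Q) − ¼ ln(1 − 2Q).
1 − 2P − Q = 0.105263, giving −½ ln(0.105263) = 1.125647.
1 − 2Q = 0.68421, giving −¼ ln(0.68421) = 0.094873.
d = 1.125647 + 0.094873 = 1.220520.

1.2205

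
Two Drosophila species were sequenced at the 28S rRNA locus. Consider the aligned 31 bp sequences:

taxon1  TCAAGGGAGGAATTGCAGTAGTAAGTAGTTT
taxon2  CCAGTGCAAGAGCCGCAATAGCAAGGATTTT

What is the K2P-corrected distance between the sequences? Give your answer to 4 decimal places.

0.5927

Of 31 sites, 8 differences are transitions and 4 are transversions, so P = 8/31 ≈ 0.258065 and Q = 4/31 ≈ 0.129032.
Under the Kimura two-parameter model, d = −½ ln(1 − 2P − Q) − ¼ ln(1 − 2Q).
1 − 2P − Q = 0.354838, giving −½ ln(0.354838) = 0.518047.
1 − 2Q = 0.741936, giving −¼ ln(0.741936) = 0.074623.
d = 0.518047 + 0.074623 = 0.592670.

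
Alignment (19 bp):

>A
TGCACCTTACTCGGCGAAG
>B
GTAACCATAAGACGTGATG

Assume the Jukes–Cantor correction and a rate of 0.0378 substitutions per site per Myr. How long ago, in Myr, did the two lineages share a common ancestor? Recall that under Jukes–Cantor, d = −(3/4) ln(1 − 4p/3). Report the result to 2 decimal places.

The sequences differ at 10 of 19 sites (1, 2, 3, 7, 10, 11, 12, 13, 15, 18), so p = 10/19 ≈ 0.526316.
d = −(3/4) ln(1 − 4p/3) = −0.75 ln(1 − 0.701755) = −0.75 ln(0.298245)
  = −0.75 × (-1.209840) = 0.907380 substitutions/site.
Under a molecular clock d = 2μt, so t = d/(2μ) = 0.907380 / (2 × 0.0378) = 12.00 Myr.

12.00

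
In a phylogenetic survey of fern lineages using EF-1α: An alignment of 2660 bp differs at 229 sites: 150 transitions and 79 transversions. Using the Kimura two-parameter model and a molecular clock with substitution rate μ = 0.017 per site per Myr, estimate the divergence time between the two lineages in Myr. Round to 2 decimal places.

P = 150/2660 ≈ 0.056391 and Q = 79/2660 ≈ 0.029699.
Under the Kimura two-parameter model, d = −½ ln(1 − 2P − Q) − ¼ ln(1 − 2Q).
1 − 2P − Q = 0.857519, giving −½ ln(0.857519) = 0.076856.
1 − 2Q = 0.940602, giving −¼ ln(0.940602) = 0.015309.
d = 0.076856 + 0.015309 = 0.092165.
Under a molecular clock d = 2μt, so t = d/(2μ) = 0.092165 / (2 × 0.017) = 2.71 Myr.

2.71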